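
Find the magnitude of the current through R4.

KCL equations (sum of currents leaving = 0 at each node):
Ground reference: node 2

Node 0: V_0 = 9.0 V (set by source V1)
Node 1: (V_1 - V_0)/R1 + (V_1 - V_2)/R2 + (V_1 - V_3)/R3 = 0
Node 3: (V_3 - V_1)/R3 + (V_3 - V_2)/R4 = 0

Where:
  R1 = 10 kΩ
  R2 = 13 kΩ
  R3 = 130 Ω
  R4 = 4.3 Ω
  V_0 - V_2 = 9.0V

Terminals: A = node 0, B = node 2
Nodal analysis, taking node 2 as the 0 V reference.
Source V1 fixes V_0 = 9 V.
KCL at each unknown node (sum of currents leaving = 0; resistances in Ω):
  Node 1: (V_1 - 9)/10000 + (V_1 - 0)/13000 + (V_1 - V_3)/130 = 0
  Node 3: (V_3 - V_1)/130 + (V_3 - 0)/4.3 = 0
Collecting terms (coefficients in siemens):
  0.007869·V_1 - 0.007692·V_3 = 0.0009
  0.2403·V_3 - 0.007692·V_1 = 0
Determinant D = (0.007869)(0.2403) - (-0.007692)(-0.007692) = 0.001831
V_1 = [(0.0009)(0.2403) - (-0.007692)(0)]/D = 0.1181 V
V_3 = [(0.007869)(0) - (0.0009)(-0.007692)]/D = 0.00378 V
I_R4 = (V_2 - V_3)/R4 = (0 - 0.00378)/4.3 = -0.0008791 A
|I_R4| = 0.0008791 A

Final answer: |I_R4| = 0.0008791 A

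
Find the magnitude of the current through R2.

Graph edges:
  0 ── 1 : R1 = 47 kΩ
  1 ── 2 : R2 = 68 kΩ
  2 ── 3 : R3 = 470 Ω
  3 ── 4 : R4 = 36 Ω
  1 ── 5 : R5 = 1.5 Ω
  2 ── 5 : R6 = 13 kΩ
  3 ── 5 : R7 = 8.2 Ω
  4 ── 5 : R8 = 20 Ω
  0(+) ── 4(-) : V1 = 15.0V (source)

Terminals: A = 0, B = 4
Nodal analysis, taking node 4 as the 0 V reference.
Source V1 fixes V_0 = 15 V.
KCL at each unknown node (sum of currents leaving = 0; resistances in Ω):
  Node 1: (V_1 - 15)/47000 + (V_1 - V_2)/68000 + (V_1 - V_5)/1.5 = 0
  Node 2: (V_2 - V_1)/68000 + (V_2 - V_3)/470 + (V_2 - V_5)/13000 = 0
  Node 3: (V_3 - V_2)/470 + (V_3 - 0)/36 + (V_3 - V_5)/8.2 = 0
  Node 5: (V_5 - V_1)/1.5 + (V_5 - V_2)/13000 + (V_5 - V_3)/8.2 + (V_5 - 0)/20 = 0
Collecting terms (coefficients in siemens):
  0.6667·V_1 - 0.00001471·V_2 - 0.6667·V_5 = 0.0003191
  0.002219·V_2 - 0.00001471·V_1 - 0.002128·V_3 - 0.00007692·V_5 = 0
  0.1519·V_3 - 0.002128·V_2 - 0.122·V_5 = 0
  0.8387·V_5 - 0.6667·V_1 - 0.00007692·V_2 - 0.122·V_3 = 0
Solving these 4 simultaneous equations (Gaussian elimination) gives:
  V_1 = 0.004871 V, V_2 = 0.003615 V, V_3 = 0.003578 V, V_5 = 0.004393 V
I_R2 = (V_1 - V_2)/R2 = (0.004871 - 0.003615)/68000 = 0.00000001847 A
|I_R2| = 0.00000001847 A

Final answer: |I_R2| = 1.847e-08 A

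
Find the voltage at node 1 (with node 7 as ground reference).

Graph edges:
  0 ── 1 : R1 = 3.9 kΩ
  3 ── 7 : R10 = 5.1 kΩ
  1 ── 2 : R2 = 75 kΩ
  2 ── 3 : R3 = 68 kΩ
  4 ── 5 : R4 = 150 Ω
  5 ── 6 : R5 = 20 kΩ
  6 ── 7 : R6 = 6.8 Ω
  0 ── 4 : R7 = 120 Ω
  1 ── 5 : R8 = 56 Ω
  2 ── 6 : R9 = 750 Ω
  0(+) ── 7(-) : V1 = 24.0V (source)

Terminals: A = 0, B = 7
Nodal analysis, taking node 7 as the 0 V reference.
Source V1 fixes V_0 = 24 V.
KCL at each unknown node (sum of currents leaving = 0; resistances in Ω):
  Node 1: (V_1 - 24)/3900 + (V_1 - V_2)/75000 + (V_1 - V_5)/56 = 0
  Node 2: (V_2 - V_1)/75000 + (V_2 - V_3)/68000 + (V_2 - V_6)/750 = 0
  Node 3: (V_3 - V_2)/68000 + (V_3 - 0)/5100 = 0
  Node 4: (V_4 - V_5)/150 + (V_4 - 24)/120 = 0
  Node 5: (V_5 - V_4)/150 + (V_5 - V_6)/20000 + (V_5 - V_1)/56 = 0
  Node 6: (V_6 - V_5)/20000 + (V_6 - 0)/6.8 + (V_6 - V_2)/750 = 0
Collecting terms (coefficients in siemens):
  0.01813·V_1 - 0.00001333·V_2 - 0.01786·V_5 = 0.006154
  0.001361·V_2 - 0.00001333·V_1 - 0.00001471·V_3 - 0.001333·V_6 = 0
  0.0002108·V_3 - 0.00001471·V_2 = 0
  0.015·V_4 - 0.006667·V_5 = 0.2
  0.02457·V_5 - 0.01786·V_1 - 0.006667·V_4 - 0.00005·V_6 = 0
  0.1484·V_6 - 0.001333·V_2 - 0.00005·V_5 = 0
Solving these 6 simultaneous equations (Gaussian elimination) gives:
  V_1 = 23.61 V, V_2 = 0.2414 V, V_3 = 0.01684 V, V_4 = 23.83 V
  V_5 = 23.62 V, V_6 = 0.01013 V
The requested potential is V_1 = 23.61 V.

Final answer: V_1 = 23.61 V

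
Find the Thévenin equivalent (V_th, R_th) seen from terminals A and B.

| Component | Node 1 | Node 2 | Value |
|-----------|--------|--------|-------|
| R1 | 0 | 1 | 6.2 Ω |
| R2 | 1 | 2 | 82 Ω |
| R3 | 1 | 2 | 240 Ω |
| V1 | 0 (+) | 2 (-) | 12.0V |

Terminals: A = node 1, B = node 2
Step 1 — V_th is the open-circuit voltage V_A - V_B (nothing connected across the terminals).
Nodal analysis, taking node 2 as the 0 V reference.
Source V1 fixes V_0 = 12 V.
KCL at each unknown node (sum of currents leaving = 0; resistances in Ω):
  Node 1: (V_1 - 12)/6.2 + (V_1 - 0)/82 + (V_1 - 0)/240 = 0
Collecting terms: 0.1777 × V_1 = 1.935  =>  V_1 = 10.89 V
V_th = V_1 - V_2 = 10.89 - 0 = 10.89 V
Step 2 — R_th: zero the source — replace V1 by a short circuit (node 2 merges into node 0) — and find the resistance seen between A (node 1) and B (node 0).
Reduce the network between node 1 (A) and node 0 (B) by series/parallel combination:
  Rp1 = R1 ‖ R2 ‖ R3 (parallel, all between nodes 0 and 1) = 1/(1/6.2 + 1/82 + 1/240) = 5.629 Ω
R_th = 5.629 Ω

Final answer: V_th = 10.89 V, R_th = 5.629 Ω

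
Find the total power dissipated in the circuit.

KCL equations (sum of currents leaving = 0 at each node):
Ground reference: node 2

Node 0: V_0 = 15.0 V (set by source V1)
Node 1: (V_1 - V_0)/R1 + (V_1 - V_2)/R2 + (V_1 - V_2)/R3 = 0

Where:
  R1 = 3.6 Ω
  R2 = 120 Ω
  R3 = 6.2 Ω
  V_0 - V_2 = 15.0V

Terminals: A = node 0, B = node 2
Nodal analysis, taking node 2 as the 0 V reference.
Source V1 fixes V_0 = 15 V.
KCL at each unknown node (sum of currents leaving = 0; resistances in Ω):
  Node 1: (V_1 - 15)/3.6 + (V_1 - 0)/120 + (V_1 - 0)/6.2 = 0
Collecting terms: 0.4474 × V_1 = 4.167  =>  V_1 = 9.313 V
Power in each resistor, P = (ΔV)²/R:
  P_R1 = (15 - 9.313)²/3.6 = 8.984 W
  P_R2 = (9.313 - 0)²/120 = 0.7228 W
  P_R3 = (9.313 - 0)²/6.2 = 13.99 W
P_total = P_R1 + P_R2 + P_R3 = 23.7 W

Final answer: 23.7 W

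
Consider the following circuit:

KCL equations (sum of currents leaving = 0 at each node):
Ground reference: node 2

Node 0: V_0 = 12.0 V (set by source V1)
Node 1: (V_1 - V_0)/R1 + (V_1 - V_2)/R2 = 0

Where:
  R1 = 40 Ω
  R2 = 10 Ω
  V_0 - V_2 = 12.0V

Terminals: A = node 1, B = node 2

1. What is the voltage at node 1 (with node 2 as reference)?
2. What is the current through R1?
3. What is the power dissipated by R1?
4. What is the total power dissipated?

Nodal analysis, taking node 2 as the 0 V reference.
Source V1 fixes V_0 = 12 V.
KCL at each unknown node (sum of currents leaving = 0; resistances in Ω):
  Node 1: (V_1 - 12)/40 + (V_1 - 0)/10 = 0
Collecting terms: 0.125 × V_1 = 0.3  =>  V_1 = 2.4 V
Part 1:
  Read off the nodal solution: V_1 = 2.4 V
Part 2:
  I_R1 = (V_0 - V_1)/R1 = (12 - 2.4)/40 = 0.24 A
  Magnitude: I_R1 = 0.24 A
Part 3:
  I_R1 = (V_0 - V_1)/R1 = (12 - 2.4)/40 = 0.24 A
  P_R1 = I_R1² × R1 = (0.24)² × 40 = 2.304 W
Part 4:
  Power in each resistor, P = (ΔV)²/R:
    P_R1 = (12 - 2.4)²/40 = 2.304 W
    P_R2 = (2.4 - 0)²/10 = 0.576 W
  P_total = P_R1 + P_R2 = 2.88 W

Final answers:
1. V_1 = 2.4 V
2. I_R1 = 0.24 A
3. P_R1 = 2.304 W
4. P_total = 2.88 W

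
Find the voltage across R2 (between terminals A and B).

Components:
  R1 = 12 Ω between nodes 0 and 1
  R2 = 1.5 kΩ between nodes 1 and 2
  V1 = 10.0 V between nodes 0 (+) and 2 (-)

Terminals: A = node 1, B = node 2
R1 and R2 are in series across V1 (node 0 → node 1 → node 2), and the output A–B is taken across R2, so this is a voltage divider.
Series current: I = V1/(R1 + R2) = 10/(12 + 1500) = 10/1512 = 0.006614 A
V_R2 = I × R2 = V1 × R2/(R1 + R2) = 10 × 1500/1512 = 9.921 V

Final answer: 9.921 V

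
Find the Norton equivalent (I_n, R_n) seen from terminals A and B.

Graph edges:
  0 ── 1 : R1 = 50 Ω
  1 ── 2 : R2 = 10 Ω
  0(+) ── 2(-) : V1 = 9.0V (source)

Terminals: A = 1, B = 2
Find the Thévenin equivalent first; then I_n = V_th/R_th and R_n = R_th.
Step 1 — V_th is the open-circuit voltage V_A - V_B (nothing connected across the terminals).
Nodal analysis, taking node 2 as the 0 V reference.
Source V1 fixes V_0 = 9 V.
KCL at each unknown node (sum of currents leaving = 0; resistances in Ω):
  Node 1: (V_1 - 9)/50 + (V_1 - 0)/10 = 0
Collecting terms: 0.12 × V_1 = 0.18  =>  V_1 = 1.5 V
V_th = V_1 - V_2 = 1.5 - 0 = 1.5 V
Step 2 — R_th: zero the source — replace V1 by a short circuit (node 2 merges into node 0) — and find the resistance seen between A (node 1) and B (node 0).
Reduce the network between node 1 (A) and node 0 (B) by series/parallel combination:
  Rp1 = R1 ‖ R2 (parallel, both between nodes 0 and 1) = 1/(1/50 + 1/10) = 8.333 Ω
R_th = 8.333 Ω
I_n = V_th/R_th = 1.5/8.333 = 0.18 A, and R_n = R_th = 8.333 Ω

Final answer: I_n = 0.18 A, R_n = 8.333 Ω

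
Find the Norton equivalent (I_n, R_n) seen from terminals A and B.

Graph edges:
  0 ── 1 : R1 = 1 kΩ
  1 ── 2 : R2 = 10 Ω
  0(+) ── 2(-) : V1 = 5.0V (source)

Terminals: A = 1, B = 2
Find the Thévenin equivalent first; then I_n = V_th/R_th and R_n = R_th.
Step 1 — V_th is the open-circuit voltage V_A - V_B (nothing connected across the terminals).
Nodal analysis, taking node 2 as the 0 V reference.
Source V1 fixes V_0 = 5 V.
KCL at each unknown node (sum of currents leaving = 0; resistances in Ω):
  Node 1: (V_1 - 5)/1000 + (V_1 - 0)/10 = 0
Collecting terms: 0.101 × V_1 = 0.005  =>  V_1 = 0.0495 V
V_th = V_1 - V_2 = 0.0495 - 0 = 0.0495 V
Step 2 — R_th: zero the source — replace V1 by a short circuit (node 2 merges into node 0) — and find the resistance seen between A (node 1) and B (node 0).
Reduce the network between node 1 (A) and node 0 (B) by series/parallel combination:
  Rp1 = R1 ‖ R2 (parallel, both between nodes 0 and 1) = 1/(1/1000 + 1/10) = 9.901 Ω
R_th = 9.901 Ω
I_n = V_th/R_th = 0.0495/9.901 = 0.005 A, and R_n = R_th = 9.901 Ω

Final answer: I_n = 0.005 A, R_n = 9.901 Ω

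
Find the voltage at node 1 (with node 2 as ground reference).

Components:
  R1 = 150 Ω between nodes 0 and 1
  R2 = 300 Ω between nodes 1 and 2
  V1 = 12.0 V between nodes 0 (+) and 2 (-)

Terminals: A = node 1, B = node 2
Nodal analysis, taking node 2 as the 0 V reference.
Source V1 fixes V_0 = 12 V.
KCL at each unknown node (sum of currents leaving = 0; resistances in Ω):
  Node 1: (V_1 - 12)/150 + (V_1 - 0)/300 = 0
Collecting terms: 0.01 × V_1 = 0.08  =>  V_1 = 8 V
The requested potential is V_1 = 8 V.

Final answer: V_1 = 8 V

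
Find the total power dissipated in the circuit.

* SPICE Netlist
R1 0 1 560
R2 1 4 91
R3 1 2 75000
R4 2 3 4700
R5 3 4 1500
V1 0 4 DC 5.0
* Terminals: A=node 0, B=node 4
Nodal analysis, taking node 4 as the 0 V reference.
Source V1 fixes V_0 = 5 V.
KCL at each unknown node (sum of currents leaving = 0; resistances in Ω):
  Node 1: (V_1 - 5)/560 + (V_1 - 0)/91 + (V_1 - V_2)/75000 = 0
  Node 2: (V_2 - V_1)/75000 + (V_2 - V_3)/4700 = 0
  Node 3: (V_3 - V_2)/4700 + (V_3 - 0)/1500 = 0
Collecting terms (coefficients in siemens):
  0.01279·V_1 - 0.00001333·V_2 = 0.008929
  0.0002261·V_2 - 0.00001333·V_1 - 0.0002128·V_3 = 0
  0.0008794·V_3 - 0.0002128·V_2 = 0
Solving these 3 simultaneous equations (Gaussian elimination) gives:
  V_1 = 0.6983 V, V_2 = 0.05331 V, V_3 = 0.0129 V
Power in each resistor, P = (ΔV)²/R:
  P_R1 = (5 - 0.6983)²/560 = 0.03304 W
  P_R2 = (0.6983 - 0)²/91 = 0.005358 W
  P_R3 = (0.6983 - 0.05331)²/75000 = 0.000005546 W
  P_R4 = (0.05331 - 0.0129)²/4700 = 0.0000003475 W
  P_R5 = (0.0129 - 0)²/1500 = 0.0000001109 W
P_total = P_R1 + P_R2 + P_R3 + P_R4 + P_R5 = 0.03841 W

Final answer: 0.03841 W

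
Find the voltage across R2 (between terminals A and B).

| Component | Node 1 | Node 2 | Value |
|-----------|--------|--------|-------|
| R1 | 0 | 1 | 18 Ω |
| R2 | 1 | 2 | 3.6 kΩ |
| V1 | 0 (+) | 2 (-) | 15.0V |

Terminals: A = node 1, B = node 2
R1 and R2 are in series across V1 (node 0 → node 1 → node 2), and the output A–B is taken across R2, so this is a voltage divider.
Series current: I = V1/(R1 + R2) = 15/(18 + 3600) = 15/3618 = 0.004146 A
V_R2 = I × R2 = V1 × R2/(R1 + R2) = 15 × 3600/3618 = 14.93 V

Final answer: 14.93 V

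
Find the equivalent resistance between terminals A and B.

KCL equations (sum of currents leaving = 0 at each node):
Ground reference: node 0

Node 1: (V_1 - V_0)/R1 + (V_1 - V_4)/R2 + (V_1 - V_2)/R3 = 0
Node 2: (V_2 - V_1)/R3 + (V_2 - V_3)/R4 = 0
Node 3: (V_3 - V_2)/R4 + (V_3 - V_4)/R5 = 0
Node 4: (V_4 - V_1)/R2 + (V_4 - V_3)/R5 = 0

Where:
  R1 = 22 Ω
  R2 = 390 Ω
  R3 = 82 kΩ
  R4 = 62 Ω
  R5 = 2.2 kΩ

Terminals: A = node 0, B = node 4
Reduce the network between node 0 (A) and node 4 (B) by series/parallel combination:
  Rs1 = R3 + R4 (series, joined only at node 2) = 82000 + 62 = 82060 Ω
  Rs2 = R5 + Rs1 (series, joined only at node 3) = 2200 + 82060 = 84260 Ω
  Rp1 = R2 ‖ Rs2 (parallel, both between nodes 1 and 4) = 1/(1/390 + 1/84260) = 388.2 Ω
  Rs3 = R1 + Rp1 (series, joined only at node 1) = 22 + 388.2 = 410.2 Ω
R_eq = 410.2 Ω

Final answer: 410.2 Ω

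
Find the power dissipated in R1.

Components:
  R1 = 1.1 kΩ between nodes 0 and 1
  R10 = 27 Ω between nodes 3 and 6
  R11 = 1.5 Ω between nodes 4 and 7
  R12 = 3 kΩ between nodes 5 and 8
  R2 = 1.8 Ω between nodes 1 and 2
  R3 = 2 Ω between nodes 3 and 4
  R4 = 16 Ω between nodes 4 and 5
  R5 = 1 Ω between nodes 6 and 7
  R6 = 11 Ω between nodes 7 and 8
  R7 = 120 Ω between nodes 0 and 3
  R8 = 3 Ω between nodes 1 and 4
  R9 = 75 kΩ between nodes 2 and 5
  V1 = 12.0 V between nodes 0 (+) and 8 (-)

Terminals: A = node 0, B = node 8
Nodal analysis, taking node 8 as the 0 V reference.
Source V1 fixes V_0 = 12 V.
KCL at each unknown node (sum of currents leaving = 0; resistances in Ω):
  Node 1: (V_1 - 12)/1100 + (V_1 - V_2)/1.8 + (V_1 - V_4)/3 = 0
  Node 2: (V_2 - V_1)/1.8 + (V_2 - V_5)/75000 = 0
  Node 3: (V_3 - V_4)/2 + (V_3 - 12)/120 + (V_3 - V_6)/27 = 0
  Node 4: (V_4 - V_3)/2 + (V_4 - V_5)/16 + (V_4 - V_1)/3 + (V_4 - V_7)/1.5 = 0
  Node 5: (V_5 - V_4)/16 + (V_5 - V_2)/75000 + (V_5 - 0)/3000 = 0
  Node 6: (V_6 - V_7)/1 + (V_6 - V_3)/27 = 0
  Node 7: (V_7 - V_6)/1 + (V_7 - 0)/11 + (V_7 - V_4)/1.5 = 0
Collecting terms (coefficients in siemens):
  0.8898·V_1 - 0.5556·V_2 - 0.3333·V_4 = 0.01091
  0.5556·V_2 - 0.5556·V_1 - 0.00001333·V_5 = 0
  0.5454·V_3 - 0.5·V_4 - 0.03704·V_6 = 0.1
  1.562·V_4 - 0.3333·V_1 - 0.5·V_3 - 0.0625·V_5 - 0.6667·V_7 = 0
  0.06285·V_5 - 0.00001333·V_2 - 0.0625·V_4 = 0
  1.037·V_6 - 0.03704·V_3 - 1·V_7 = 0
  1.758·V_7 - 0.6667·V_4 - 1·V_6 = 0
Solving these 7 simultaneous equations (Gaussian elimination) gives:
  V_1 = 1.239 V, V_2 = 1.239 V, V_3 = 1.366 V, V_4 = 1.21 V
  V_5 = 1.203 V, V_6 = 1.088 V, V_7 = 1.078 V
I_R1 = (V_0 - V_1)/R1 = (12 - 1.239)/1100 = 0.009783 A
P_R1 = I_R1² × R1 = (0.009783)² × 1100 = 0.1053 W

Final answer: 0.1053 W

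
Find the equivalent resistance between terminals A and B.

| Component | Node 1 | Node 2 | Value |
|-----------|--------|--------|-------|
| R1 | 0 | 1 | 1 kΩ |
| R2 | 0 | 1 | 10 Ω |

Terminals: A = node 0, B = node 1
Reduce the network between node 0 (A) and node 1 (B) by series/parallel combination:
  Rp1 = R1 ‖ R2 (parallel, both between nodes 0 and 1) = 1/(1/1000 + 1/10) = 9.901 Ω
R_eq = 9.901 Ω

Final answer: 9.901 Ω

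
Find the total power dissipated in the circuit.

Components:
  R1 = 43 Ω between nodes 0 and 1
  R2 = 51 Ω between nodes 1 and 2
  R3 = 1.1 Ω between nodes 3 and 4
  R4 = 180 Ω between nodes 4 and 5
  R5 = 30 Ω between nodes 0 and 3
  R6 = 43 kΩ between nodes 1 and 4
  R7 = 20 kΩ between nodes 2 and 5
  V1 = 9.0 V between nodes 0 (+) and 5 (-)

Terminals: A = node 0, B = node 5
Nodal analysis, taking node 5 as the 0 V reference.
Source V1 fixes V_0 = 9 V.
KCL at each unknown node (sum of currents leaving = 0; resistances in Ω):
  Node 1: (V_1 - 9)/43 + (V_1 - V_2)/51 + (V_1 - V_4)/43000 = 0
  Node 2: (V_2 - V_1)/51 + (V_2 - 0)/20000 = 0
  Node 3: (V_3 - V_4)/1.1 + (V_3 - 9)/30 = 0
  Node 4: (V_4 - V_3)/1.1 + (V_4 - 0)/180 + (V_4 - V_1)/43000 = 0
Collecting terms (coefficients in siemens):
  0.04289·V_1 - 0.01961·V_2 - 0.00002326·V_4 = 0.2093
  0.01966·V_2 - 0.01961·V_1 = 0
  0.9424·V_3 - 0.9091·V_4 = 0.3
  0.9147·V_4 - 0.00002326·V_1 - 0.9091·V_3 = 0
Solving these 4 simultaneous equations (Gaussian elimination) gives:
  V_1 = 8.979 V, V_2 = 8.957 V, V_3 = 7.722 V, V_4 = 7.675 V
Power in each resistor, P = (ΔV)²/R:
  P_R1 = (9 - 8.979)²/43 = 0.000009832 W
  P_R2 = (8.979 - 8.957)²/51 = 0.00001023 W
  P_R3 = (7.722 - 7.675)²/1.1 = 0.001997 W
  P_R4 = (7.675 - 0)²/180 = 0.3272 W
  P_R5 = (9 - 7.722)²/30 = 0.05446 W
  P_R6 = (8.979 - 7.675)²/43000 = 0.00003958 W
  P_R7 = (8.957 - 0)²/20000 = 0.004011 W
P_total = P_R1 + P_R2 + P_R3 + P_R4 + P_R5 + P_R6 + P_R7 = 0.3878 W

Final answer: 0.3878 W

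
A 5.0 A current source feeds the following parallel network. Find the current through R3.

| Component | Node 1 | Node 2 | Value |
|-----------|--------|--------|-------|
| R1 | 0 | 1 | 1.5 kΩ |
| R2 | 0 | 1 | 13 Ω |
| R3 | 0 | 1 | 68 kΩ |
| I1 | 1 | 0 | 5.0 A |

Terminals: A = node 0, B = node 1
All resistors sit directly between nodes 0 and 1, so they are in parallel and share one voltage V; the full source current 5 A splits among them.
1/R_par = 1/1500 + 1/13 + 1/68000 = 0.0776 S  =>  R_par = 12.89 Ω
V = I × R_par = 5 × 12.89 = 64.43 V
I_R3 = V/R3 = 64.43/68000 = 0.0009475 A

Final answer: 0.0009475 A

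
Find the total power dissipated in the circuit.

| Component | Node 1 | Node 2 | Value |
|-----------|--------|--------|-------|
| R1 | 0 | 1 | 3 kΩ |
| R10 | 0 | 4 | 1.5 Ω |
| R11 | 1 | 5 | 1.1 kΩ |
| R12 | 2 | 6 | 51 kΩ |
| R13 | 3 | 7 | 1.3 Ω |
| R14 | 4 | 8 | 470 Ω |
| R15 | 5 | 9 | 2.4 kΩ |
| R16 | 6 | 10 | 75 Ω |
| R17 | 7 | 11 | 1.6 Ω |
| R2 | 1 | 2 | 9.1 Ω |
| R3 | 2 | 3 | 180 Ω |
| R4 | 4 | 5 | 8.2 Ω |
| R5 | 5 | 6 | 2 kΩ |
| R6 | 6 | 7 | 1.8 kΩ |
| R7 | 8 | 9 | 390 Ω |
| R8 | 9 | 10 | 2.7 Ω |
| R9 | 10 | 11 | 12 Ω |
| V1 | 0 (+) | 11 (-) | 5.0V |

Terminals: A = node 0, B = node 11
Nodal analysis, taking node 11 as the 0 V reference.
Source V1 fixes V_0 = 5 V.
KCL at each unknown node (sum of currents leaving = 0; resistances in Ω):
  Node 1: (V_1 - 5)/3000 + (V_1 - V_2)/9.1 + (V_1 - V_5)/1100 = 0
  Node 2: (V_2 - V_1)/9.1 + (V_2 - V_3)/180 + (V_2 - V_6)/51000 = 0
  Node 3: (V_3 - V_2)/180 + (V_3 - V_7)/1.3 = 0
  Node 4: (V_4 - V_5)/8.2 + (V_4 - 5)/1.5 + (V_4 - V_8)/470 = 0
  Node 5: (V_5 - V_4)/8.2 + (V_5 - V_6)/2000 + (V_5 - V_1)/1100 + (V_5 - V_9)/2400 = 0
  Node 6: (V_6 - V_5)/2000 + (V_6 - V_7)/1800 + (V_6 - V_2)/51000 + (V_6 - V_10)/75 = 0
  Node 7: (V_7 - V_6)/1800 + (V_7 - V_3)/1.3 + (V_7 - 0)/1.6 = 0
  Node 8: (V_8 - V_9)/390 + (V_8 - V_4)/470 = 0
  Node 9: (V_9 - V_8)/390 + (V_9 - V_10)/2.7 + (V_9 - V_5)/2400 = 0
  Node 10: (V_10 - V_9)/2.7 + (V_10 - 0)/12 + (V_10 - V_6)/75 = 0
Collecting terms (coefficients in siemens):
  0.1111·V_1 - 0.1099·V_2 - 0.0009091·V_5 = 0.001667
  0.1155·V_2 - 0.1099·V_1 - 0.005556·V_3 - 0.00001961·V_6 = 0
  0.7748·V_3 - 0.005556·V_2 - 0.7692·V_7 = 0
  0.7907·V_4 - 0.122·V_5 - 0.002128·V_8 = 3.333
  0.1238·V_5 - 0.0009091·V_1 - 0.122·V_4 - 0.0005·V_6 - 0.0004167·V_9 = 0
  0.01441·V_6 - 0.00001961·V_2 - 0.0005·V_5 - 0.0005556·V_7 - 0.01333·V_10 = 0
  1.395·V_7 - 0.7692·V_3 - 0.0005556·V_6 = 0
  0.004692·V_8 - 0.002128·V_4 - 0.002564·V_9 = 0
  0.3734·V_9 - 0.0004167·V_5 - 0.002564·V_8 - 0.3704·V_10 = 0
  0.467·V_10 - 0.01333·V_6 - 0.3704·V_9 = 0
Solving these 10 simultaneous equations (Gaussian elimination) gives:
  V_1 = 0.9494 V, V_2 = 0.9043 V, V_3 = 0.01458 V, V_4 = 4.98 V
  V_5 = 4.915 V, V_6 = 0.2809 V, V_7 = 0.008151 V, V_8 = 2.334 V
  V_9 = 0.1381 V, V_10 = 0.1176 V
Power in each resistor, P = (ΔV)²/R:
  P_R1 = (5 - 0.9494)²/3000 = 0.005469 W
  P_R2 = (0.9494 - 0.9043)²/9.1 = 0.0002234 W
  P_R3 = (0.9043 - 0.01458)²/180 = 0.004398 W
  P_R4 = (4.98 - 4.915)²/8.2 = 0.0005133 W
  P_R5 = (4.915 - 0.2809)²/2000 = 0.01074 W
  P_R6 = (0.2809 - 0.008151)²/1800 = 0.00004133 W
  P_R7 = (2.334 - 0.1381)²/390 = 0.01236 W
  P_R8 = (0.1381 - 0.1176)²/2.7 = 0.0001568 W
  P_R9 = (0.1176 - 0)²/12 = 0.001152 W
  P_R10 = (5 - 4.98)²/1.5 = 0.0002751 W
  P_R11 = (0.9494 - 4.915)²/1100 = 0.0143 W
  P_R12 = (0.9043 - 0.2809)²/51000 = 0.00000762 W
  P_R13 = (0.01458 - 0.008151)²/1.3 = 0.00003176 W
  P_R14 = (4.98 - 2.334)²/470 = 0.0149 W
  P_R15 = (4.915 - 0.1381)²/2400 = 0.009507 W
  P_R16 = (0.2809 - 0.1176)²/75 = 0.0003557 W
  P_R17 = (0.008151 - 0)²/1.6 = 0.00004153 W
P_total = P_R1 + P_R2 + P_R3 + P_R4 + P_R5 + P_R6 + P_R7 + P_R8 + P_R9 + P_R10 + P_R11 + P_R12 + P_R13 + P_R14 + P_R15 + P_R16 + P_R17 = 0.07446 W

Final answer: 0.07446 W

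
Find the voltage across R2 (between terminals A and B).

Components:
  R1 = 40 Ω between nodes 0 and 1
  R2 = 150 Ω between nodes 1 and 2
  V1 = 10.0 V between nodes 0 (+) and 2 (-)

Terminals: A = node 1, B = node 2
R1 and R2 are in series across V1 (node 0 → node 1 → node 2), and the output A–B is taken across R2, so this is a voltage divider.
Series current: I = V1/(R1 + R2) = 10/(40 + 150) = 10/190 = 0.05263 A
V_R2 = I × R2 = V1 × R2/(R1 + R2) = 10 × 150/190 = 7.895 V

Final answer: 7.895 V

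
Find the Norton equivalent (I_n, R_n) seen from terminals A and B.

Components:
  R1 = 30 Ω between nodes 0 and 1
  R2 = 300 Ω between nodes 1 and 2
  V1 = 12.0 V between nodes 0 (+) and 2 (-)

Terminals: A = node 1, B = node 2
Find the Thévenin equivalent first; then I_n = V_th/R_th and R_n = R_th.
Step 1 — V_th is the open-circuit voltage V_A - V_B (nothing connected across the terminals).
Nodal analysis, taking node 2 as the 0 V reference.
Source V1 fixes V_0 = 12 V.
KCL at each unknown node (sum of currents leaving = 0; resistances in Ω):
  Node 1: (V_1 - 12)/30 + (V_1 - 0)/300 = 0
Collecting terms: 0.03667 × V_1 = 0.4  =>  V_1 = 10.91 V
V_th = V_1 - V_2 = 10.91 - 0 = 10.91 V
Step 2 — R_th: zero the source — replace V1 by a short circuit (node 2 merges into node 0) — and find the resistance seen between A (node 1) and B (node 0).
Reduce the network between node 1 (A) and node 0 (B) by series/parallel combination:
  Rp1 = R1 ‖ R2 (parallel, both between nodes 0 and 1) = 1/(1/30 + 1/300) = 27.27 Ω
R_th = 27.27 Ω
I_n = V_th/R_th = 10.91/27.27 = 0.4 A, and R_n = R_th = 27.27 Ω

Final answer: I_n = 0.4 A, R_n = 27.27 Ω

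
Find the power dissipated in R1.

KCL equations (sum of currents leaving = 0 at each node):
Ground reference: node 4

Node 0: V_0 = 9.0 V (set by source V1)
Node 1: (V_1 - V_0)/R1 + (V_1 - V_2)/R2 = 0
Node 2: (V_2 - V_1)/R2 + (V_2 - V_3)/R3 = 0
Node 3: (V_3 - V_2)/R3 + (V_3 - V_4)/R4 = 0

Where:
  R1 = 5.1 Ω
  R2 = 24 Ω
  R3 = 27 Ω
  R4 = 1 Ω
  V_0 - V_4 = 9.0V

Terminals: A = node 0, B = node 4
Nodal analysis, taking node 4 as the 0 V reference.
Source V1 fixes V_0 = 9 V.
KCL at each unknown node (sum of currents leaving = 0; resistances in Ω):
  Node 1: (V_1 - 9)/5.1 + (V_1 - V_2)/24 = 0
  Node 2: (V_2 - V_1)/24 + (V_2 - V_3)/27 = 0
  Node 3: (V_3 - V_2)/27 + (V_3 - 0)/1 = 0
Collecting terms (coefficients in siemens):
  0.2377·V_1 - 0.04167·V_2 = 1.765
  0.0787·V_2 - 0.04167·V_1 - 0.03704·V_3 = 0
  1.037·V_3 - 0.03704·V_2 = 0
Solving these 3 simultaneous equations (Gaussian elimination) gives:
  V_1 = 8.196 V, V_2 = 4.413 V, V_3 = 0.1576 V
I_R1 = (V_0 - V_1)/R1 = (9 - 8.196)/5.1 = 0.1576 A
P_R1 = I_R1² × R1 = (0.1576)² × 5.1 = 0.1267 W

Final answer: 0.1267 W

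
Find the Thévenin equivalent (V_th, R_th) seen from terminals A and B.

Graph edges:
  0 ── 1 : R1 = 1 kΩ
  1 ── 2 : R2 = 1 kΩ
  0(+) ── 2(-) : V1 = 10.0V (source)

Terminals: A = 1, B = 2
Step 1 — V_th is the open-circuit voltage V_A - V_B (nothing connected across the terminals).
Nodal analysis, taking node 2 as the 0 V reference.
Source V1 fixes V_0 = 10 V.
KCL at each unknown node (sum of currents leaving = 0; resistances in Ω):
  Node 1: (V_1 - 10)/1000 + (V_1 - 0)/1000 = 0
Collecting terms: 0.002 × V_1 = 0.01  =>  V_1 = 5 V
V_th = V_1 - V_2 = 5 - 0 = 5 V
Step 2 — R_th: zero the source — replace V1 by a short circuit (node 2 merges into node 0) — and find the resistance seen between A (node 1) and B (node 0).
Reduce the network between node 1 (A) and node 0 (B) by series/parallel combination:
  Rp1 = R1 ‖ R2 (parallel, both between nodes 0 and 1) = 1/(1/1000 + 1/1000) = 500 Ω
R_th = 500 Ω

Final answer: V_th = 5 V, R_th = 500 Ω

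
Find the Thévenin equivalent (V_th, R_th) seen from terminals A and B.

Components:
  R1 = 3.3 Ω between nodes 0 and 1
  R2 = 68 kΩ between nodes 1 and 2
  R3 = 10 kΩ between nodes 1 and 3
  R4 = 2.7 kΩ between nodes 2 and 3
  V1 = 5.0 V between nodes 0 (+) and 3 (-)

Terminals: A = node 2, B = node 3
Step 1 — V_th is the open-circuit voltage V_A - V_B (nothing connected across the terminals).
Nodal analysis, taking node 3 as the 0 V reference.
Source V1 fixes V_0 = 5 V.
KCL at each unknown node (sum of currents leaving = 0; resistances in Ω):
  Node 1: (V_1 - 5)/3.3 + (V_1 - V_2)/68000 + (V_1 - 0)/10000 = 0
  Node 2: (V_2 - V_1)/68000 + (V_2 - 0)/2700 = 0
Collecting terms (coefficients in siemens):
  0.3031·V_1 - 0.00001471·V_2 = 1.515
  0.0003851·V_2 - 0.00001471·V_1 = 0
Determinant D = (0.3031)(0.0003851) - (-0.00001471)(-0.00001471) = 0.0001167
V_1 = [(1.515)(0.0003851) - (-0.00001471)(0)]/D = 4.998 V
V_2 = [(0.3031)(0) - (1.515)(-0.00001471)]/D = 0.1909 V
V_th = V_2 - V_3 = 0.1909 - 0 = 0.1909 V
Step 2 — R_th: zero the source — replace V1 by a short circuit (node 3 merges into node 0) — and find the resistance seen between A (node 2) and B (node 0).
Reduce the network between node 2 (A) and node 0 (B) by series/parallel combination:
  Rp1 = R1 ‖ R3 (parallel, both between nodes 0 and 1) = 1/(1/3.3 + 1/10000) = 3.299 Ω
  Rs1 = R2 + Rp1 (series, joined only at node 1) = 68000 + 3.299 = 68000 Ω
  Rp2 = R4 ‖ Rs1 (parallel, both between nodes 0 and 2) = 1/(1/2700 + 1/68000) = 2597 Ω
R_th = 2.597 kΩ

Final answer: V_th = 0.1909 V, R_th = 2.597 kΩ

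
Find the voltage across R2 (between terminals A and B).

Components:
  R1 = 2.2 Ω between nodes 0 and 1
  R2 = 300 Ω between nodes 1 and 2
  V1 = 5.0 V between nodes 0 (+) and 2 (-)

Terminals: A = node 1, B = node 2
R1 and R2 are in series across V1 (node 0 → node 1 → node 2), and the output A–B is taken across R2, so this is a voltage divider.
Series current: I = V1/(R1 + R2) = 5/(2.2 + 300) = 5/302.2 = 0.01655 A
V_R2 = I × R2 = V1 × R2/(R1 + R2) = 5 × 300/302.2 = 4.964 V

Final answer: 4.964 V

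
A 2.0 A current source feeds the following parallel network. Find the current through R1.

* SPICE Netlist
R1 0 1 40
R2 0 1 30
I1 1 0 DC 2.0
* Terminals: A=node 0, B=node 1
All resistors sit directly between nodes 0 and 1, so they are in parallel and share one voltage V; the full source current 2 A splits among them.
1/R_par = 1/40 + 1/30 = 0.05833 S  =>  R_par = 17.14 Ω
V = I × R_par = 2 × 17.14 = 34.29 V
I_R1 = V/R1 = 34.29/40 = 0.8571 A

Final answer: 0.8571 A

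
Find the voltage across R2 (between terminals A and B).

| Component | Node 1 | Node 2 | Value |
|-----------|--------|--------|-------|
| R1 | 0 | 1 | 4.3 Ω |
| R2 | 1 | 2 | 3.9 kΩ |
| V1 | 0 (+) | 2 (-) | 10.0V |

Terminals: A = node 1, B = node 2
R1 and R2 are in series across V1 (node 0 → node 1 → node 2), and the output A–B is taken across R2, so this is a voltage divider.
Series current: I = V1/(R1 + R2) = 10/(4.3 + 3900) = 10/3904 = 0.002561 A
V_R2 = I × R2 = V1 × R2/(R1 + R2) = 10 × 3900/3904 = 9.989 V

Final answer: 9.989 V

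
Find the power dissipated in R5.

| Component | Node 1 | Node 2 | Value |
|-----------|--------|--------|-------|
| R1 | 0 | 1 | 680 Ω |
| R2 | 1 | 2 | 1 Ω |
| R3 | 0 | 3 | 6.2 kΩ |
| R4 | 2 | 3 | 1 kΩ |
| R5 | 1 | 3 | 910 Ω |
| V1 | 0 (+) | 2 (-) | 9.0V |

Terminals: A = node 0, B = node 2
Nodal analysis, taking node 2 as the 0 V reference.
Source V1 fixes V_0 = 9 V.
KCL at each unknown node (sum of currents leaving = 0; resistances in Ω):
  Node 1: (V_1 - 9)/680 + (V_1 - 0)/1 + (V_1 - V_3)/910 = 0
  Node 3: (V_3 - 9)/6200 + (V_3 - 0)/1000 + (V_3 - V_1)/910 = 0
Collecting terms (coefficients in siemens):
  1.003·V_1 - 0.001099·V_3 = 0.01324
  0.00226·V_3 - 0.001099·V_1 = 0.001452
Determinant D = (1.003)(0.00226) - (-0.001099)(-0.001099) = 0.002265
V_1 = [(0.01324)(0.00226) - (-0.001099)(0.001452)]/D = 0.01391 V
V_3 = [(1.003)(0.001452) - (0.01324)(-0.001099)]/D = 0.649 V
I_R5 = (V_1 - V_3)/R5 = (0.01391 - 0.649)/910 = -0.0006979 A
P_R5 = I_R5² × R5 = (-0.0006979)² × 910 = 0.0004432 W

Final answer: 0.0004432 W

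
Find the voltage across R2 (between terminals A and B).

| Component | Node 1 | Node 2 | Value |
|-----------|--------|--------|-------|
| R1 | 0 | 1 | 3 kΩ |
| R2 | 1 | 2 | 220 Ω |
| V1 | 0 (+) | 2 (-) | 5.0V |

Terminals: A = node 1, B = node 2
R1 and R2 are in series across V1 (node 0 → node 1 → node 2), and the output A–B is taken across R2, so this is a voltage divider.
Series current: I = V1/(R1 + R2) = 5/(3000 + 220) = 5/3220 = 0.001553 A
V_R2 = I × R2 = V1 × R2/(R1 + R2) = 5 × 220/3220 = 0.3416 V

Final answer: 0.3416 V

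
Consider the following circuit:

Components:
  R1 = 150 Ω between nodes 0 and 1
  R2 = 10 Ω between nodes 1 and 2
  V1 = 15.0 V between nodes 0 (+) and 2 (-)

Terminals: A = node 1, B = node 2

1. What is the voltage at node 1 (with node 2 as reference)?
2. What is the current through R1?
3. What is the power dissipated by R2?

Nodal analysis, taking node 2 as the 0 V reference.
Source V1 fixes V_0 = 15 V.
KCL at each unknown node (sum of currents leaving = 0; resistances in Ω):
  Node 1: (V_1 - 15)/150 + (V_1 - 0)/10 = 0
Collecting terms: 0.1067 × V_1 = 0.1  =>  V_1 = 0.9375 V
Part 1:
  Read off the nodal solution: V_1 = 0.9375 V
Part 2:
  I_R1 = (V_0 - V_1)/R1 = (15 - 0.9375)/150 = 0.09375 A
  Magnitude: I_R1 = 0.09375 A
Part 3:
  I_R2 = (V_1 - V_2)/R2 = (0.9375 - 0)/10 = 0.09375 A
  P_R2 = I_R2² × R2 = (0.09375)² × 10 = 0.08789 W

Final answers:
1. V_1 = 0.9375 V
2. I_R1 = 0.09375 A
3. P_R2 = 0.08789 W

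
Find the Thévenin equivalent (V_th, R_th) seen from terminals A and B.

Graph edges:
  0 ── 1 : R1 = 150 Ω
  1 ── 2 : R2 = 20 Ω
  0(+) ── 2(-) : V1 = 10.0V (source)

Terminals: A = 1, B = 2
Step 1 — V_th is the open-circuit voltage V_A - V_B (nothing connected across the terminals).
Nodal analysis, taking node 2 as the 0 V reference.
Source V1 fixes V_0 = 10 V.
KCL at each unknown node (sum of currents leaving = 0; resistances in Ω):
  Node 1: (V_1 - 10)/150 + (V_1 - 0)/20 = 0
Collecting terms: 0.05667 × V_1 = 0.06667  =>  V_1 = 1.176 V
V_th = V_1 - V_2 = 1.176 - 0 = 1.176 V
Step 2 — R_th: zero the source — replace V1 by a short circuit (node 2 merges into node 0) — and find the resistance seen between A (node 1) and B (node 0).
Reduce the network between node 1 (A) and node 0 (B) by series/parallel combination:
  Rp1 = R1 ‖ R2 (parallel, both between nodes 0 and 1) = 1/(1/150 + 1/20) = 17.65 Ω
R_th = 17.65 Ω

Final answer: V_th = 1.176 V, R_th = 17.65 Ω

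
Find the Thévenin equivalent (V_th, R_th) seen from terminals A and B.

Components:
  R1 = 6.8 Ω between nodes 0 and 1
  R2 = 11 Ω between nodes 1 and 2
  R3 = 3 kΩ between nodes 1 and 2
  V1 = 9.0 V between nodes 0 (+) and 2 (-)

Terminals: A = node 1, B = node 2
Step 1 — V_th is the open-circuit voltage V_A - V_B (nothing connected across the terminals).
Nodal analysis, taking node 2 as the 0 V reference.
Source V1 fixes V_0 = 9 V.
KCL at each unknown node (sum of currents leaving = 0; resistances in Ω):
  Node 1: (V_1 - 9)/6.8 + (V_1 - 0)/11 + (V_1 - 0)/3000 = 0
Collecting terms: 0.2383 × V_1 = 1.324  =>  V_1 = 5.554 V
V_th = V_1 - V_2 = 5.554 - 0 = 5.554 V
Step 2 — R_th: zero the source — replace V1 by a short circuit (node 2 merges into node 0) — and find the resistance seen between A (node 1) and B (node 0).
Reduce the network between node 1 (A) and node 0 (B) by series/parallel combination:
  Rp1 = R1 ‖ R2 ‖ R3 (parallel, all between nodes 0 and 1) = 1/(1/6.8 + 1/11 + 1/3000) = 4.196 Ω
R_th = 4.196 Ω

Final answer: V_th = 5.554 V, R_th = 4.196 Ω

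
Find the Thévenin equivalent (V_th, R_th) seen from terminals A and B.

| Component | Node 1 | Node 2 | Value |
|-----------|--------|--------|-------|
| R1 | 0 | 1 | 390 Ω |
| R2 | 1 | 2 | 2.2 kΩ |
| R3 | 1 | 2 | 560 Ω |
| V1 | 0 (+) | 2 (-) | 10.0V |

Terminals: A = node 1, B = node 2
Step 1 — V_th is the open-circuit voltage V_A - V_B (nothing connected across the terminals).
Nodal analysis, taking node 2 as the 0 V reference.
Source V1 fixes V_0 = 10 V.
KCL at each unknown node (sum of currents leaving = 0; resistances in Ω):
  Node 1: (V_1 - 10)/390 + (V_1 - 0)/2200 + (V_1 - 0)/560 = 0
Collecting terms: 0.004804 × V_1 = 0.02564  =>  V_1 = 5.337 V
V_th = V_1 - V_2 = 5.337 - 0 = 5.337 V
Step 2 — R_th: zero the source — replace V1 by a short circuit (node 2 merges into node 0) — and find the resistance seen between A (node 1) and B (node 0).
Reduce the network between node 1 (A) and node 0 (B) by series/parallel combination:
  Rp1 = R1 ‖ R2 ‖ R3 (parallel, all between nodes 0 and 1) = 1/(1/390 + 1/2200 + 1/560) = 208.1 Ω
R_th = 208.1 Ω

Final answer: V_th = 5.337 V, R_th = 208.1 Ω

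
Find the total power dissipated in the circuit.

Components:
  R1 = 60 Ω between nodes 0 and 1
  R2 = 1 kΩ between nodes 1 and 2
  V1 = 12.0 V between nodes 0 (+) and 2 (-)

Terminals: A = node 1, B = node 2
Nodal analysis, taking node 2 as the 0 V reference.
Source V1 fixes V_0 = 12 V.
KCL at each unknown node (sum of currents leaving = 0; resistances in Ω):
  Node 1: (V_1 - 12)/60 + (V_1 - 0)/1000 = 0
Collecting terms: 0.01767 × V_1 = 0.2  =>  V_1 = 11.32 V
Power in each resistor, P = (ΔV)²/R:
  P_R1 = (12 - 11.32)²/60 = 0.00769 W
  P_R2 = (11.32 - 0)²/1000 = 0.1282 W
P_total = P_R1 + P_R2 = 0.1358 W

Final answer: 0.1358 W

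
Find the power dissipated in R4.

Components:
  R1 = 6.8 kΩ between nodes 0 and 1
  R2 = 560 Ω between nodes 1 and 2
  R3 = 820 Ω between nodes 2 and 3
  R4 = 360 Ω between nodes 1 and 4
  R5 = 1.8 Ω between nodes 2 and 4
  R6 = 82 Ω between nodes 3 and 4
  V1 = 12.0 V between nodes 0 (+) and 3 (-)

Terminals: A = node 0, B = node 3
Nodal analysis, taking node 3 as the 0 V reference.
Source V1 fixes V_0 = 12 V.
KCL at each unknown node (sum of currents leaving = 0; resistances in Ω):
  Node 1: (V_1 - 12)/6800 + (V_1 - V_2)/560 + (V_1 - V_4)/360 = 0
  Node 2: (V_2 - V_1)/560 + (V_2 - 0)/820 + (V_2 - V_4)/1.8 = 0
  Node 4: (V_4 - V_1)/360 + (V_4 - V_2)/1.8 + (V_4 - 0)/82 = 0
Collecting terms (coefficients in siemens):
  0.004711·V_1 - 0.001786·V_2 - 0.002778·V_4 = 0.001765
  0.5586·V_2 - 0.001786·V_1 - 0.5556·V_4 = 0
  0.5705·V_4 - 0.002778·V_1 - 0.5556·V_2 = 0
Solving these 3 simultaneous equations (Gaussian elimination) gives:
  V_1 = 0.4971 V, V_2 = 0.1269 V, V_4 = 0.126 V
I_R4 = (V_1 - V_4)/R4 = (0.4971 - 0.126)/360 = 0.001031 A
P_R4 = I_R4² × R4 = (0.001031)² × 360 = 0.0003824 W

Final answer: 0.0003824 W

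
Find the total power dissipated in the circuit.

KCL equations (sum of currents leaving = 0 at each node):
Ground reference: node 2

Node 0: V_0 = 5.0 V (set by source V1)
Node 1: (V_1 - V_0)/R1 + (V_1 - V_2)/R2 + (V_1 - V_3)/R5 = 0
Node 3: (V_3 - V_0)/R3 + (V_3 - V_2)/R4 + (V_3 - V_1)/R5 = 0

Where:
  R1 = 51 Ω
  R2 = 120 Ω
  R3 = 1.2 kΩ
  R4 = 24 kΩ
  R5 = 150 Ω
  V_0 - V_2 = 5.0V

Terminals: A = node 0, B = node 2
Nodal analysis, taking node 2 as the 0 V reference.
Source V1 fixes V_0 = 5 V.
KCL at each unknown node (sum of currents leaving = 0; resistances in Ω):
  Node 1: (V_1 - 5)/51 + (V_1 - 0)/120 + (V_1 - V_3)/150 = 0
  Node 3: (V_3 - 5)/1200 + (V_3 - 0)/24000 + (V_3 - V_1)/150 = 0
Collecting terms (coefficients in siemens):
  0.03461·V_1 - 0.006667·V_3 = 0.09804
  0.007542·V_3 - 0.006667·V_1 = 0.004167
Determinant D = (0.03461)(0.007542) - (-0.006667)(-0.006667) = 0.0002166
V_1 = [(0.09804)(0.007542) - (-0.006667)(0.004167)]/D = 3.543 V
V_3 = [(0.03461)(0.004167) - (0.09804)(-0.006667)]/D = 3.684 V
Power in each resistor, P = (ΔV)²/R:
  P_R1 = (5 - 3.543)²/51 = 0.04165 W
  P_R2 = (3.543 - 0)²/120 = 0.1046 W
  P_R3 = (5 - 3.684)²/1200 = 0.001443 W
  P_R4 = (0 - 3.684)²/24000 = 0.0005655 W
  P_R5 = (3.543 - 3.684)²/150 = 0.0001334 W
P_total = P_R1 + P_R2 + P_R3 + P_R4 + P_R5 = 0.1484 W

Final answer: 0.1484 W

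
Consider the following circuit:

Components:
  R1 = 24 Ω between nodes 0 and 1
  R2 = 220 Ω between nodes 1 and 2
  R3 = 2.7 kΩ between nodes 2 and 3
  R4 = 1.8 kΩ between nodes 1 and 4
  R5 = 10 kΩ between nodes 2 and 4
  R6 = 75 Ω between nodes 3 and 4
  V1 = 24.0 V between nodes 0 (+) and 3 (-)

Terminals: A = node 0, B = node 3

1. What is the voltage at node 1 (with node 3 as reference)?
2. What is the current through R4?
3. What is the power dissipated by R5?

Nodal analysis, taking node 3 as the 0 V reference.
Source V1 fixes V_0 = 24 V.
KCL at each unknown node (sum of currents leaving = 0; resistances in Ω):
  Node 1: (V_1 - 24)/24 + (V_1 - V_2)/220 + (V_1 - V_4)/1800 = 0
  Node 2: (V_2 - V_1)/220 + (V_2 - 0)/2700 + (V_2 - V_4)/10000 = 0
  Node 4: (V_4 - V_1)/1800 + (V_4 - V_2)/10000 + (V_4 - 0)/75 = 0
Collecting terms (coefficients in siemens):
  0.04677·V_1 - 0.004545·V_2 - 0.0005556·V_4 = 1
  0.005016·V_2 - 0.004545·V_1 - 0.0001·V_4 = 0
  0.01399·V_4 - 0.0005556·V_1 - 0.0001·V_2 = 0
Solving these 3 simultaneous equations (Gaussian elimination) gives:
  V_1 = 23.46 V, V_2 = 21.29 V, V_4 = 1.084 V
Part 1:
  Read off the nodal solution: V_1 = 23.46 V
Part 2:
  I_R4 = (V_1 - V_4)/R4 = (23.46 - 1.084)/1800 = 0.01243 A
  Magnitude: I_R4 = 0.01243 A
Part 3:
  I_R5 = (V_2 - V_4)/R5 = (21.29 - 1.084)/10000 = 0.00202 A
  P_R5 = I_R5² × R5 = (0.00202)² × 10000 = 0.04081 W

Final answers:
1. V_1 = 23.46 V
2. I_R4 = 0.01243 A
3. P_R5 = 0.04081 W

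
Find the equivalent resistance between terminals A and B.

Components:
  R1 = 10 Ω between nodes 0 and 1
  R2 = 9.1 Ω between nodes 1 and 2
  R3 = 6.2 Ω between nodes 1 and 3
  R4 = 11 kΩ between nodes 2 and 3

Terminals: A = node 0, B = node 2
Reduce the network between node 0 (A) and node 2 (B) by series/parallel combination:
  Rs1 = R3 + R4 (series, joined only at node 3) = 6.2 + 11000 = 11010 Ω
  Rp1 = R2 ‖ Rs1 (parallel, both between nodes 1 and 2) = 1/(1/9.1 + 1/11010) = 9.092 Ω
  Rs2 = R1 + Rp1 (series, joined only at node 1) = 10 + 9.092 = 19.09 Ω
R_eq = 19.09 Ω

Final answer: 19.09 Ω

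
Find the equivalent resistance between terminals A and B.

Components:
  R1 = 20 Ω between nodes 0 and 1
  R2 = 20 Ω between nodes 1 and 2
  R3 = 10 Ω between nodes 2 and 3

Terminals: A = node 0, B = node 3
Reduce the network between node 0 (A) and node 3 (B) by series/parallel combination:
  Rs1 = R1 + R2 (series, joined only at node 1) = 20 + 20 = 40 Ω
  Rs2 = R3 + Rs1 (series, joined only at node 2) = 10 + 40 = 50 Ω
R_eq = 50 Ω

Final answer: 50 Ω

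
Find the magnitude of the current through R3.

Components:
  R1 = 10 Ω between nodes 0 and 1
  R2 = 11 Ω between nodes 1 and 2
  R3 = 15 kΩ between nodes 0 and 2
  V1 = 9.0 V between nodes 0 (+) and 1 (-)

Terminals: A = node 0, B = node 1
Nodal analysis, taking node 1 as the 0 V reference.
Source V1 fixes V_0 = 9 V.
KCL at each unknown node (sum of currents leaving = 0; resistances in Ω):
  Node 2: (V_2 - 0)/11 + (V_2 - 9)/15000 = 0
Collecting terms: 0.09098 × V_2 = 0.0006  =>  V_2 = 0.006595 V
I_R3 = (V_0 - V_2)/R3 = (9 - 0.006595)/15000 = 0.0005996 A
|I_R3| = 0.0005996 A

Final answer: |I_R3| = 0.0005996 A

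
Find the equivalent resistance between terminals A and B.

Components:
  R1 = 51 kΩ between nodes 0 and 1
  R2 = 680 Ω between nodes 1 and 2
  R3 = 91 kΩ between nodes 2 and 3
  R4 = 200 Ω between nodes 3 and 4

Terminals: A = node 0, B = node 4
Reduce the network between node 0 (A) and node 4 (B) by series/parallel combination:
  Rs1 = R1 + R2 (series, joined only at node 1) = 51000 + 680 = 51680 Ω
  Rs2 = R3 + Rs1 (series, joined only at node 2) = 91000 + 51680 = 142700 Ω
  Rs3 = R4 + Rs2 (series, joined only at node 3) = 200 + 142700 = 142900 Ω
R_eq = 142.9 kΩ

Final answer: 142.9 kΩ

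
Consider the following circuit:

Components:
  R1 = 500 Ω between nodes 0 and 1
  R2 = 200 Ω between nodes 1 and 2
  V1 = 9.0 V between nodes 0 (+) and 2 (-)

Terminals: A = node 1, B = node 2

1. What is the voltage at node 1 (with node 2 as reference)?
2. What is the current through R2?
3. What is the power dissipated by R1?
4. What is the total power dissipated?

Nodal analysis, taking node 2 as the 0 V reference.
Source V1 fixes V_0 = 9 V.
KCL at each unknown node (sum of currents leaving = 0; resistances in Ω):
  Node 1: (V_1 - 9)/500 + (V_1 - 0)/200 = 0
Collecting terms: 0.007 × V_1 = 0.018  =>  V_1 = 2.571 V
Part 1:
  Read off the nodal solution: V_1 = 2.571 V
Part 2:
  I_R2 = (V_1 - V_2)/R2 = (2.571 - 0)/200 = 0.01286 A
  Magnitude: I_R2 = 0.01286 A
Part 3:
  I_R1 = (V_0 - V_1)/R1 = (9 - 2.571)/500 = 0.01286 A
  P_R1 = I_R1² × R1 = (0.01286)² × 500 = 0.08265 W
Part 4:
  Power in each resistor, P = (ΔV)²/R:
    P_R1 = (9 - 2.571)²/500 = 0.08265 W
    P_R2 = (2.571 - 0)²/200 = 0.03306 W
  P_total = P_R1 + P_R2 = 0.1157 W

Final answers:
1. V_1 = 2.571 V
2. I_R2 = 0.01286 A
3. P_R1 = 0.08265 W
4. P_total = 0.1157 W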